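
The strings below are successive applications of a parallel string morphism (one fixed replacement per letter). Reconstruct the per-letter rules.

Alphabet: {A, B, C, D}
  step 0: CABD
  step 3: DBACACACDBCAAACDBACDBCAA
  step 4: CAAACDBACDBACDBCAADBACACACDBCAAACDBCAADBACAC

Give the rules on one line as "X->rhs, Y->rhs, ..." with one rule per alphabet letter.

  step 3 ⇒ step 4: DBACACACDBCAAACDBACDBCAA ⇒ C·AA·AC·DB·AC·DB·AC·DB·C·AA·DB·AC·AC·AC·DB·C·AA·AC·DB·C·AA·DB·AC·AC
    A ↦ AC
    B ↦ AA
    C ↦ DB
    D ↦ C

A->AC, B->AA, C->DB, D->C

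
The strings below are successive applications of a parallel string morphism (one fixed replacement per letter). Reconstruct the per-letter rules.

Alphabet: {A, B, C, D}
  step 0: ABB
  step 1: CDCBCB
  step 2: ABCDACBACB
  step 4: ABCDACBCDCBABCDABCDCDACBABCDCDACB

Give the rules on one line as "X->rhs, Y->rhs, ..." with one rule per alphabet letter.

  step 1 ⇒ step 2: CDCBCB ⇒ A·BCD·A·CB·A·CB
    B ↦ CB
    C ↦ A
    D ↦ BCD
  step 0 ⇒ step 1: ABB ⇒ CD·CB·CB
    A ↦ CD

A->CD, B->CB, C->A, D->BCD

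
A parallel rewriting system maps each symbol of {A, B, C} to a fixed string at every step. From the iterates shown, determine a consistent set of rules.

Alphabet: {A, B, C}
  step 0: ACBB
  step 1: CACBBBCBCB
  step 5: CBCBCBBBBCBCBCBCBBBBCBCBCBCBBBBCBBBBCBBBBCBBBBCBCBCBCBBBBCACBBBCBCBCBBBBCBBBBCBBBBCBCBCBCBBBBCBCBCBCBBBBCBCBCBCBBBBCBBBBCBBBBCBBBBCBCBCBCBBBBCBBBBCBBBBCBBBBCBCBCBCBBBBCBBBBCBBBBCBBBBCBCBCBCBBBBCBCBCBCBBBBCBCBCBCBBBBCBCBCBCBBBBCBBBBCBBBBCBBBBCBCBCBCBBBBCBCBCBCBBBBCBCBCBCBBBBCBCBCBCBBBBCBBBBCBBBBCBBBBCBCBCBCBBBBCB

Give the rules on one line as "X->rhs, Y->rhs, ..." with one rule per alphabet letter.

  step 0 ⇒ step 1: ACBB ⇒ CAC·BBB·CB·CB
    A ↦ CAC
    B ↦ CB
    C ↦ BBB

A->CAC, B->CB, C->BBB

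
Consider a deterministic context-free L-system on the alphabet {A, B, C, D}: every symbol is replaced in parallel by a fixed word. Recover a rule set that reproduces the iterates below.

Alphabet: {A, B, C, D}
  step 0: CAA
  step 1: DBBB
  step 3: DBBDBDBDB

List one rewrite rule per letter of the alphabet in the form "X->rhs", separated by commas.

  step 0 ⇒ step 1: CAA ⇒ DB·B·B
    A ↦ B
    C ↦ DB
    B ↦ C  (constrained at step 1)
    D ↦ CA  (constrained at step 1)

A->B, B->C, C->DB, D->CA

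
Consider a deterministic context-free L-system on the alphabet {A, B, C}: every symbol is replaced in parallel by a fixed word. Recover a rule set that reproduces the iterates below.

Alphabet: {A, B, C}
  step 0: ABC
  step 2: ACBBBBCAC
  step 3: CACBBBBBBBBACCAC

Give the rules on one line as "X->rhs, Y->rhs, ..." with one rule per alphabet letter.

  step 2 ⇒ step 3: ACBBBBCAC ⇒ C·AC·BB·BB·BB·BB·AC·C·AC
    A ↦ C
    B ↦ BB
    C ↦ AC

A->C, B->BB, C->AC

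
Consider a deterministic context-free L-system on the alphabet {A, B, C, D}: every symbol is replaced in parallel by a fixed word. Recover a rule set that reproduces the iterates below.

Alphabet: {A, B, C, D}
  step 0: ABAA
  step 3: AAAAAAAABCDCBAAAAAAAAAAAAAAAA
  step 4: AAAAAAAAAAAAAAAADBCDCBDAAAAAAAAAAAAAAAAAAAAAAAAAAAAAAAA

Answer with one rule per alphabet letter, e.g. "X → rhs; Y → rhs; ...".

  step 3 ⇒ step 4: AAAAAAAABCDCBAAAAAAAAAAAAAAAA ⇒ AA·AA·AA·AA·AA·AA·AA·AA·D·B·CDC·B·D·AA·AA·AA·AA·AA·AA·AA·AA·AA·AA·AA·AA·AA·AA·AA·AA
    A ↦ AA
    B ↦ D
    C ↦ B
    D ↦ CDC

A->AA, B->D, C->B, D->CDC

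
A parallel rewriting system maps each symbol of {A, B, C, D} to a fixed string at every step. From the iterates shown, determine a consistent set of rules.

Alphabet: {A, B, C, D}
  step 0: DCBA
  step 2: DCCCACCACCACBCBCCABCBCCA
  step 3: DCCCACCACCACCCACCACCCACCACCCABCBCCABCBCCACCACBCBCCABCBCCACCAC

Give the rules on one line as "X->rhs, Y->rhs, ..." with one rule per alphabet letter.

  step 2 ⇒ step 3: DCCCACCACCACBCBCCABCBCCA ⇒ DC·CCA·CCA·CCA·C·CCA·CCA·C·CCA·CCA·C·CCA·BCB·CCA·BCB·CCA·CCA·C·BCB·CCA·BCB·CCA·CCA·C
    A ↦ C
    B ↦ BCB
    C ↦ CCA
    D ↦ DC

A->C, B->BCB, C->CCA, D->DC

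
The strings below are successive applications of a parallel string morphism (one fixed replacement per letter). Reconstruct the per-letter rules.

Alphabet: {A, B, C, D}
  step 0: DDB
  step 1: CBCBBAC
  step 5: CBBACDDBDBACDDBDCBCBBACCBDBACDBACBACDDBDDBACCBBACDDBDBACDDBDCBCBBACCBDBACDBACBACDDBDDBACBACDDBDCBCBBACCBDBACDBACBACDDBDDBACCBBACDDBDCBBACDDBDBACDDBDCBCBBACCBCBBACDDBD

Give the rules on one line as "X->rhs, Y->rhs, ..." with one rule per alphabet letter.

A->DDB, B->BAC, C->D, D->CB

  step 0 ⇒ step 1: DDB ⇒ CB·CB·BAC
    B ↦ BAC
    D ↦ CB
    A ↦ DDB  (constrained at step 1)
    C ↦ D  (constrained at step 1)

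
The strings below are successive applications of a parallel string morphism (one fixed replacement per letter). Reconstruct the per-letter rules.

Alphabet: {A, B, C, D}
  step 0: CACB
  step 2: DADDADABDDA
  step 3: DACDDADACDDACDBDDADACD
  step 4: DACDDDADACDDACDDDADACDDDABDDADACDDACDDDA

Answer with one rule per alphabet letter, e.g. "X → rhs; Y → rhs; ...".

A->CD, B->BD, C->D, D->DA

  step 3 ⇒ step 4: DACDDADACDDACDBDDADACD ⇒ DA·CD·D·DA·DA·CD·DA·CD·D·DA·DA·CD·D·DA·BD·DA·DA·CD·DA·CD·D·DA
    A ↦ CD
    B ↦ BD
    C ↦ D
    D ↦ DA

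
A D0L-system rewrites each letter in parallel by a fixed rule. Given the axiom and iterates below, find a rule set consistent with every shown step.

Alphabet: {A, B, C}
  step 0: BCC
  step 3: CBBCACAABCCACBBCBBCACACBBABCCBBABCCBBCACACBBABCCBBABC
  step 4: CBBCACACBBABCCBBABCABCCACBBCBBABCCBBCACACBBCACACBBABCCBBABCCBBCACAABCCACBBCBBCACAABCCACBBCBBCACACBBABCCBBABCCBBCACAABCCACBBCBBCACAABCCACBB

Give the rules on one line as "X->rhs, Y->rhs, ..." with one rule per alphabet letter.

A->ABC, B->CA, C->CBB

  step 3 ⇒ step 4: CBBCACAABCCACBBCBBCACACBBABCCBBABCCBBCACACBBABCCBBABC ⇒ CBB·CA·CA·CBB·ABC·CBB·ABC·ABC·CA·CBB·CBB·ABC·CBB·CA·CA·CBB·CA·CA·CBB·ABC·CBB·ABC·CBB·CA·CA·ABC·CA·CBB·CBB·CA·CA·ABC·CA·CBB·CBB·CA·CA·CBB·ABC·CBB·ABC·CBB·CA·CA·ABC·CA·CBB·CBB·CA·CA·ABC·CA·CBB
    A ↦ ABC
    B ↦ CA
    C ↦ CBB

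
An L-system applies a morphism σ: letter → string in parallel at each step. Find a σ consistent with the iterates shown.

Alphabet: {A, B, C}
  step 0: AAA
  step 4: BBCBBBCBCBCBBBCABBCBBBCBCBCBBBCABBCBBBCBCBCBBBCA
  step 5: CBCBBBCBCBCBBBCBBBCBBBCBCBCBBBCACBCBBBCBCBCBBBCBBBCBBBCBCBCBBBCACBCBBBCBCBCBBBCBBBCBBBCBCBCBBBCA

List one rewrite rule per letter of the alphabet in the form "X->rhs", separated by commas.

  step 4 ⇒ step 5: BBCBBBCBCBCBBBCABBCBBBCBCBCBBBCABBCBBBCBCBCBBBCA ⇒ CB·CB·BB·CB·CB·CB·BB·CB·BB·CB·BB·CB·CB·CB·BB·CA·CB·CB·BB·CB·CB·CB·BB·CB·BB·CB·BB·CB·CB·CB·BB·CA·CB·CB·BB·CB·CB·CB·BB·CB·BB·CB·BB·CB·CB·CB·BB·CA
    A ↦ CA
    B ↦ CB
    C ↦ BB

A->CA, B->CB, C->BB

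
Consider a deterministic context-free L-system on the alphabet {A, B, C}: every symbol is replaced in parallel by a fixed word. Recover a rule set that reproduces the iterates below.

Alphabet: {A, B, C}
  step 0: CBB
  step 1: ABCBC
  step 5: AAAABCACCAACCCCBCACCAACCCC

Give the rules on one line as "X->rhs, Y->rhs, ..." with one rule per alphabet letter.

A->CC, B->BC, C->A

  step 0 ⇒ step 1: CBB ⇒ A·BC·BC
    B ↦ BC
    C ↦ A
    A ↦ CC  (constrained at step 1)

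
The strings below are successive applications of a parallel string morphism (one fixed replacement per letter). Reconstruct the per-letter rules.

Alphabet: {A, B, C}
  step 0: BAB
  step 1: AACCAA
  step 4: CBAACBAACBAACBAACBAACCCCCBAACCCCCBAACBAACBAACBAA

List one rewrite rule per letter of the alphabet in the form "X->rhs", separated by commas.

  step 0 ⇒ step 1: BAB ⇒ AA·CC·AA
    A ↦ CC
    B ↦ AA
    C ↦ CB  (constrained at step 1)

A->CC, B->AA, C->CB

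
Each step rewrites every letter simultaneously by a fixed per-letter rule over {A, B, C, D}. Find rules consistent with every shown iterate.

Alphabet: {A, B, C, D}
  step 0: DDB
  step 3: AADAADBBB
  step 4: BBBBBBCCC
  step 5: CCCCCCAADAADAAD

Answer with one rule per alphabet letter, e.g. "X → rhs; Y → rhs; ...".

A->B, B->C, C->AAD, D->B

  step 4 ⇒ step 5: BBBBBBCCC ⇒ C·C·C·C·C·C·AAD·AAD·AAD
    B ↦ C
    C ↦ AAD
  step 3 ⇒ step 4: AADAADBBB ⇒ B·B·B·B·B·B·C·C·C
    A ↦ B
  step 3 ⇒ step 4: AADAADBBB ⇒ B·B·B·B·B·B·C·C·C
    D ↦ B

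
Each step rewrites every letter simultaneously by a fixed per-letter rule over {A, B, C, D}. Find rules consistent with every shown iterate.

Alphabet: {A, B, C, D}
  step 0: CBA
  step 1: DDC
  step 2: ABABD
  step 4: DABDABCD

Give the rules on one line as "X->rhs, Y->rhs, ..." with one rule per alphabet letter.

  step 1 ⇒ step 2: DDC ⇒ AB·AB·D
    C ↦ D
    D ↦ AB
  step 0 ⇒ step 1: CBA ⇒ D·D·C
    A ↦ C
  step 0 ⇒ step 1: CBA ⇒ D·D·C
    B ↦ D

A->C, B->D, C->D, D->AB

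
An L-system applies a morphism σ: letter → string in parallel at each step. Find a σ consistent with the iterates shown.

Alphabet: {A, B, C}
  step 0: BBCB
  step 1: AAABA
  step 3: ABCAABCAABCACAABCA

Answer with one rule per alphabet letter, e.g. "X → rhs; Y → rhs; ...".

  step 0 ⇒ step 1: BBCB ⇒ A·A·AB·A
    B ↦ A
    C ↦ AB
    A ↦ CA  (constrained at step 1)

A->CA, B->A, C->AB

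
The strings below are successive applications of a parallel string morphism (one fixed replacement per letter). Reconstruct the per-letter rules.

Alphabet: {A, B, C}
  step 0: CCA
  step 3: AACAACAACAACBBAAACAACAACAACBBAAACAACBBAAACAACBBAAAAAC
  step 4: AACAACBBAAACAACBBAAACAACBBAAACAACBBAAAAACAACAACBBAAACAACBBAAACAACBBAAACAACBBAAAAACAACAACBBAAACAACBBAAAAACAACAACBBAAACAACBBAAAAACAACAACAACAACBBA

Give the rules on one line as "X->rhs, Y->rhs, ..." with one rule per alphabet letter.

  step 3 ⇒ step 4: AACAACAACAACBBAAACAACAACAACBBAAACAACBBAAACAACBBAAAAAC ⇒ AAC·AAC·BBA·AAC·AAC·BBA·AAC·AAC·BBA·AAC·AAC·BBA·A·A·AAC·AAC·AAC·BBA·AAC·AAC·BBA·AAC·AAC·BBA·AAC·AAC·BBA·A·A·AAC·AAC·AAC·BBA·AAC·AAC·BBA·A·A·AAC·AAC·AAC·BBA·AAC·AAC·BBA·A·A·AAC·AAC·AAC·AAC·AAC·BBA
    A ↦ AAC
    B ↦ A
    C ↦ BBA

A->AAC, B->A, C->BBA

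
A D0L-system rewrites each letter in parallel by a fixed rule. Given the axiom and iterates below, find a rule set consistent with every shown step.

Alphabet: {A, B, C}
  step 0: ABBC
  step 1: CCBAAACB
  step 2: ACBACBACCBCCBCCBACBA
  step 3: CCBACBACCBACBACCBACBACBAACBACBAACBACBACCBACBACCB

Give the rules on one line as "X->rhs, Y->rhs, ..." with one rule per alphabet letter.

A->CCB, B->A, C->ACB

  step 2 ⇒ step 3: ACBACBACCBCCBCCBACBA ⇒ CCB·ACB·A·CCB·ACB·A·CCB·ACB·ACB·A·ACB·ACB·A·ACB·ACB·A·CCB·ACB·A·CCB
    A ↦ CCB
    B ↦ A
    C ↦ ACB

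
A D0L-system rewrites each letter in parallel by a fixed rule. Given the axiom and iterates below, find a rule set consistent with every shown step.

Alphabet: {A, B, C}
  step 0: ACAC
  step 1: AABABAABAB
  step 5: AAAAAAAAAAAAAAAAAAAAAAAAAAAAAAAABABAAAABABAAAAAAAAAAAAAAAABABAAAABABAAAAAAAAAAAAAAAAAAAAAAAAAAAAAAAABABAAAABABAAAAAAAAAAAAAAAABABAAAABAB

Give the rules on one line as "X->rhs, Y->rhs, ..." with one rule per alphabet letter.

A->AA, B->C, C->BAB

  step 0 ⇒ step 1: ACAC ⇒ AA·BAB·AA·BAB
    A ↦ AA
    C ↦ BAB
    B ↦ C  (constrained at step 1)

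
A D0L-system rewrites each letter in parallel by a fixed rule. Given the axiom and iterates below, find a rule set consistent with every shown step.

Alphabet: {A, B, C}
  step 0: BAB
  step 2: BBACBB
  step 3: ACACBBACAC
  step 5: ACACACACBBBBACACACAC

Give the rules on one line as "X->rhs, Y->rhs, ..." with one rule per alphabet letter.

  step 2 ⇒ step 3: BBACBB ⇒ AC·AC·B·B·AC·AC
    A ↦ B
    B ↦ AC
    C ↦ B

A->B, B->AC, C->B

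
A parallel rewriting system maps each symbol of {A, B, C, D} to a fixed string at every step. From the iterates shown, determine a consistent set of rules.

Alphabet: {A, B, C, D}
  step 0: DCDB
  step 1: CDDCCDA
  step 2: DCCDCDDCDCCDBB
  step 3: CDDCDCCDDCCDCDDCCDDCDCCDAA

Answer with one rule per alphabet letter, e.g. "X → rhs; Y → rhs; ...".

  step 2 ⇒ step 3: DCCDCDDCDCCDBB ⇒ CD·DC·DC·CD·DC·CD·CD·DC·CD·DC·DC·CD·A·A
    B ↦ A
    C ↦ DC
    D ↦ CD
  step 1 ⇒ step 2: CDDCCDA ⇒ DC·CD·CD·DC·DC·CD·BB
    A ↦ BB

A->BB, B->A, C->DC, D->CD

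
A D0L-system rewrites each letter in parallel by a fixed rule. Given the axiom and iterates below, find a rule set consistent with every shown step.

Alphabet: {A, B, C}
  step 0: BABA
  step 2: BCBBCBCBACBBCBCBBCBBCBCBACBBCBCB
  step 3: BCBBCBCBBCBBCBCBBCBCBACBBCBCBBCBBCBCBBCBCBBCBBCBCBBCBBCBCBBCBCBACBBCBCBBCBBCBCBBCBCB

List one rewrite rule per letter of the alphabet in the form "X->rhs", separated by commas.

  step 2 ⇒ step 3: BCBBCBCBACBBCBCBBCBBCBCBACBBCBCB ⇒ BCB·BC·BCB·BCB·BC·BCB·BC·BCB·ACB·BC·BCB·BCB·BC·BCB·BC·BCB·BCB·BC·BCB·BCB·BC·BCB·BC·BCB·ACB·BC·BCB·BCB·BC·BCB·BC·BCB
    A ↦ ACB
    B ↦ BCB
    C ↦ BC

A->ACB, B->BCB, C->BC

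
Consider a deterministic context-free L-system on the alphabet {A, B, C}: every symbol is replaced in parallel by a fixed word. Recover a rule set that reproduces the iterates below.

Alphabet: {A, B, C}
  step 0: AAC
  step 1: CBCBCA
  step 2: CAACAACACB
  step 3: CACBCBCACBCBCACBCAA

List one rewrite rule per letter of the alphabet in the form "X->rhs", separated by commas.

  step 2 ⇒ step 3: CAACAACACB ⇒ CA·CB·CB·CA·CB·CB·CA·CB·CA·A
    A ↦ CB
    B ↦ A
    C ↦ CA

A->CB, B->A, C->CA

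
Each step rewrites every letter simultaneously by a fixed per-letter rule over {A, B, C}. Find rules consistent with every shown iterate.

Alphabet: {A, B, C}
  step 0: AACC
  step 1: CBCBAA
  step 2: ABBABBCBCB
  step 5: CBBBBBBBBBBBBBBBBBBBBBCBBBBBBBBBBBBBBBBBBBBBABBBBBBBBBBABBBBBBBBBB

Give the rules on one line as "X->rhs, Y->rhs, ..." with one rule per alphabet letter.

A->CB, B->BB, C->A

  step 1 ⇒ step 2: CBCBAA ⇒ A·BB·A·BB·CB·CB
    A ↦ CB
    B ↦ BB
    C ↦ A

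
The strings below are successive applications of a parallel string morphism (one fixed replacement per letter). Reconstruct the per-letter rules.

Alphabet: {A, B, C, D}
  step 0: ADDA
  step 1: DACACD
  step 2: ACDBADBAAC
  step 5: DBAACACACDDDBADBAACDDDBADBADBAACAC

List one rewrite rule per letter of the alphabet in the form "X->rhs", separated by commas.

  step 1 ⇒ step 2: DACACD ⇒ AC·D·BA·D·BA·AC
    A ↦ D
    C ↦ BA
    D ↦ AC
    B ↦ D  (constrained at step 2)

A->D, B->D, C->BA, D->AC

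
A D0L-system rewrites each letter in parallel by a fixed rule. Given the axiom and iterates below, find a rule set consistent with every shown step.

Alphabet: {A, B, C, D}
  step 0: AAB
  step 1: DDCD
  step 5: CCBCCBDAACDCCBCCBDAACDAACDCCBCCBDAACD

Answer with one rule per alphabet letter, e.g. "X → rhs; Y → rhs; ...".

A->D, B->CD, C->A, D->CCB

  step 0 ⇒ step 1: AAB ⇒ D·D·CD
    A ↦ D
    B ↦ CD
    C ↦ A  (constrained at step 1)
    D ↦ CCB  (constrained at step 1)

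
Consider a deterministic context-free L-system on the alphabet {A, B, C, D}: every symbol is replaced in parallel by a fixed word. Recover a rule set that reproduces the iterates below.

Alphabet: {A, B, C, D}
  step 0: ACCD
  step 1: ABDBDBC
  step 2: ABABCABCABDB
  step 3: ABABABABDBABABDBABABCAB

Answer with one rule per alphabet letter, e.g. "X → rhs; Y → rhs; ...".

  step 2 ⇒ step 3: ABABCABCABDB ⇒ AB·AB·AB·AB·DB·AB·AB·DB·AB·AB·C·AB
    A ↦ AB
    B ↦ AB
    C ↦ DB
    D ↦ C

A->AB, B->AB, C->DB, D->C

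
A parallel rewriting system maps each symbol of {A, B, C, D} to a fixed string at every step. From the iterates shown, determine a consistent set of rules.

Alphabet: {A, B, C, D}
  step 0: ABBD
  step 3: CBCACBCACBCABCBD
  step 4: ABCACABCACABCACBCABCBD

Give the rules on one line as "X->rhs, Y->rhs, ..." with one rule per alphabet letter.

  step 3 ⇒ step 4: CBCACBCACBCABCBD ⇒ A·BC·A·C·A·BC·A·C·A·BC·A·C·BC·A·BC·BD
    A ↦ C
    B ↦ BC
    C ↦ A
    D ↦ BD

A->C, B->BC, C->A, D->BD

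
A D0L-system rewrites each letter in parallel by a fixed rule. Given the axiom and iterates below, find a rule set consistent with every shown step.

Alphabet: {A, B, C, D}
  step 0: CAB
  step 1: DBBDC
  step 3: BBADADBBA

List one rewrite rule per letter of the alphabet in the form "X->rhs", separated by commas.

A->BB, B->DC, C->D, D->A

  step 0 ⇒ step 1: CAB ⇒ D·BB·DC
    A ↦ BB
    B ↦ DC
    C ↦ D
    D ↦ A  (constrained at step 1)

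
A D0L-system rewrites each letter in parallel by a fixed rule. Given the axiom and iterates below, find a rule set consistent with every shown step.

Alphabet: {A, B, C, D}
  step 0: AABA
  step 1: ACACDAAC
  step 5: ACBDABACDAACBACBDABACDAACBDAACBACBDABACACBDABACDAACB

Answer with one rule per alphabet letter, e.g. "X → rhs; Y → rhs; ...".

  step 0 ⇒ step 1: AABA ⇒ AC·AC·DA·AC
    A ↦ AC
    B ↦ DA
    C ↦ B  (constrained at step 1)
    D ↦ B  (constrained at step 1)

A->AC, B->DA, C->B, D->B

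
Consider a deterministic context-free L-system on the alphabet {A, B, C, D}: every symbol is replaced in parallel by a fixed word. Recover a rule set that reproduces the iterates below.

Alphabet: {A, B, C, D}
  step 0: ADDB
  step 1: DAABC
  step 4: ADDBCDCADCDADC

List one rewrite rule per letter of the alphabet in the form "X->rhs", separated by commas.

A->D, B->BC, C->DC, D->A

  step 0 ⇒ step 1: ADDB ⇒ D·A·A·BC
    A ↦ D
    B ↦ BC
    D ↦ A
    C ↦ DC  (constrained at step 1)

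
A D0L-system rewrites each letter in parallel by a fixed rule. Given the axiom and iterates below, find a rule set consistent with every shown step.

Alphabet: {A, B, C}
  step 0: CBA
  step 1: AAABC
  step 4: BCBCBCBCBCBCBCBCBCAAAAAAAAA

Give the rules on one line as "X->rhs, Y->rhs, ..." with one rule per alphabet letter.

A->BC, B->AA, C->A

  step 0 ⇒ step 1: CBA ⇒ A·AA·BC
    A ↦ BC
    B ↦ AA
    C ↦ A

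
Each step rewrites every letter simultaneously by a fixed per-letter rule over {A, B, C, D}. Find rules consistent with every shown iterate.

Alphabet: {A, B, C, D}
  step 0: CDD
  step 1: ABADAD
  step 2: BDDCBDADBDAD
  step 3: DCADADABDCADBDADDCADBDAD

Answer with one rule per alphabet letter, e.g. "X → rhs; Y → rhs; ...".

A->BD, B->DC, C->AB, D->AD

  step 2 ⇒ step 3: BDDCBDADBDAD ⇒ DC·AD·AD·AB·DC·AD·BD·AD·DC·AD·BD·AD
    A ↦ BD
    B ↦ DC
    C ↦ AB
    D ↦ AD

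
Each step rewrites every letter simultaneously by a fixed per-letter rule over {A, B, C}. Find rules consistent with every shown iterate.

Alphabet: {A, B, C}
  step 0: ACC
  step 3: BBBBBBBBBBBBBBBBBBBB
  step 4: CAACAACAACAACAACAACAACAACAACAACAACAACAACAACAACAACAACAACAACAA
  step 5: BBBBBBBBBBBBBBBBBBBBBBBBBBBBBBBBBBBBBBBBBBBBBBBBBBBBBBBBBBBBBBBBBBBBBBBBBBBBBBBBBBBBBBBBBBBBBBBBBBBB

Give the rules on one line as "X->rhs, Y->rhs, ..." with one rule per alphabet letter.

A->BB, B->CAA, C->B

  step 4 ⇒ step 5: CAACAACAACAACAACAACAACAACAACAACAACAACAACAACAACAACAACAACAACAA ⇒ B·BB·BB·B·BB·BB·B·BB·BB·B·BB·BB·B·BB·BB·B·BB·BB·B·BB·BB·B·BB·BB·B·BB·BB·B·BB·BB·B·BB·BB·B·BB·BB·B·BB·BB·B·BB·BB·B·BB·BB·B·BB·BB·B·BB·BB·B·BB·BB·B·BB·BB·B·BB·BB
    A ↦ BB
    C ↦ B
  step 3 ⇒ step 4: BBBBBBBBBBBBBBBBBBBB ⇒ CAA·CAA·CAA·CAA·CAA·CAA·CAA·CAA·CAA·CAA·CAA·CAA·CAA·CAA·CAA·CAA·CAA·CAA·CAA·CAA
    B ↦ CAA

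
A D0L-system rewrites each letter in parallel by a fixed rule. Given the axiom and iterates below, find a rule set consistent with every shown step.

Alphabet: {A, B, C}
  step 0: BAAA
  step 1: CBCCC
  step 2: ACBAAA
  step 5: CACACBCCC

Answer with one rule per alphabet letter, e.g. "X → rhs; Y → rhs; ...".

  step 1 ⇒ step 2: CBCCC ⇒ A·CB·A·A·A
    B ↦ CB
    C ↦ A
  step 0 ⇒ step 1: BAAA ⇒ CB·C·C·C
    A ↦ C

A->C, B->CB, C->A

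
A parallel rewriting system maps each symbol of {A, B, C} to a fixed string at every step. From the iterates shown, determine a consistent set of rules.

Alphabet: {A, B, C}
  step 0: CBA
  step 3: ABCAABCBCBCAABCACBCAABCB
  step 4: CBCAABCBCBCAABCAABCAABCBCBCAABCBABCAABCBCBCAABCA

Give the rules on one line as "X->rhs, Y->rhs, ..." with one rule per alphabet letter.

A->CB, B->CA, C->AB

  step 3 ⇒ step 4: ABCAABCBCBCAABCACBCAABCB ⇒ CB·CA·AB·CB·CB·CA·AB·CA·AB·CA·AB·CB·CB·CA·AB·CB·AB·CA·AB·CB·CB·CA·AB·CA
    A ↦ CB
    B ↦ CA
    C ↦ AB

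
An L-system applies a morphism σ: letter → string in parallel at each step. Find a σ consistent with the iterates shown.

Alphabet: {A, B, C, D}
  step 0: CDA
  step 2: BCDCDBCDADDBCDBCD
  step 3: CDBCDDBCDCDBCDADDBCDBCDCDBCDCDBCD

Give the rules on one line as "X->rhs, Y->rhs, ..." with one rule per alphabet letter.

  step 2 ⇒ step 3: BCDCDBCDADDBCDBCD ⇒ C·D·BCD·D·BCD·C·D·BCD·ADD·BCD·BCD·C·D·BCD·C·D·BCD
    A ↦ ADD
    B ↦ C
    C ↦ D
    D ↦ BCD

A->ADD, B->C, C->D, D->BCD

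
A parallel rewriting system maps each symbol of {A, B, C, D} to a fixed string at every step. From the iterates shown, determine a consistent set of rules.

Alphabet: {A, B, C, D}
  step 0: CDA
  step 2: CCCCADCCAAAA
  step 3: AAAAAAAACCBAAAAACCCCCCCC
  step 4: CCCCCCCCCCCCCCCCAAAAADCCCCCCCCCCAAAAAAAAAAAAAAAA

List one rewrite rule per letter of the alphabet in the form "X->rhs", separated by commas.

A->CC, B->AD, C->AA, D->BA

  step 3 ⇒ step 4: AAAAAAAACCBAAAAACCCCCCCC ⇒ CC·CC·CC·CC·CC·CC·CC·CC·AA·AA·AD·CC·CC·CC·CC·CC·AA·AA·AA·AA·AA·AA·AA·AA
    A ↦ CC
    B ↦ AD
    C ↦ AA
  step 2 ⇒ step 3: CCCCADCCAAAA ⇒ AA·AA·AA·AA·CC·BA·AA·AA·CC·CC·CC·CC
    D ↦ BA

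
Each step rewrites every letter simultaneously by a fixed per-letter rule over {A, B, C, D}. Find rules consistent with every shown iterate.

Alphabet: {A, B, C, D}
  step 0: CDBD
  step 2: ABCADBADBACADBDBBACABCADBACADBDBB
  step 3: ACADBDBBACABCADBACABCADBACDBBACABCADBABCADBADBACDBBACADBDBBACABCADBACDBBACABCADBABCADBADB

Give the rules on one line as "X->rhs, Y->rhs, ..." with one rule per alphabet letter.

  step 2 ⇒ step 3: ABCADBADBACADBDBBACABCADBACADBDBB ⇒ AC·ADB·DBB·AC·ABC·ADB·AC·ABC·ADB·AC·DBB·AC·ABC·ADB·ABC·ADB·ADB·AC·DBB·AC·ADB·DBB·AC·ABC·ADB·AC·DBB·AC·ABC·ADB·ABC·ADB·ADB
    A ↦ AC
    B ↦ ADB
    C ↦ DBB
    D ↦ ABC

A->AC, B->ADB, C->DBB, D->ABC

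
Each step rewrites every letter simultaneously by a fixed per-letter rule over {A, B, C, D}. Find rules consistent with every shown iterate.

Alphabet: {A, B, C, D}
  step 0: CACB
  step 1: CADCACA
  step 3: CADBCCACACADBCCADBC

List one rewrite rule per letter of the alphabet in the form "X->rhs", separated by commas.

  step 0 ⇒ step 1: CACB ⇒ CA·D·CA·CA
    A ↦ D
    B ↦ CA
    C ↦ CA
    D ↦ BC  (constrained at step 1)

A->D, B->CA, C->CA, D->BC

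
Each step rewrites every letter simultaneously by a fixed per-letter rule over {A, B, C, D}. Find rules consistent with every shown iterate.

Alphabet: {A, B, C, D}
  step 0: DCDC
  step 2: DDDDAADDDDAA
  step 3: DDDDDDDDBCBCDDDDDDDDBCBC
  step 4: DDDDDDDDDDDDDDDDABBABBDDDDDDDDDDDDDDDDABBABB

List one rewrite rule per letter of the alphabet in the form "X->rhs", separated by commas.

A->BC, B->A, C->BB, D->DD

  step 3 ⇒ step 4: DDDDDDDDBCBCDDDDDDDDBCBC ⇒ DD·DD·DD·DD·DD·DD·DD·DD·A·BB·A·BB·DD·DD·DD·DD·DD·DD·DD·DD·A·BB·A·BB
    B ↦ A
    C ↦ BB
    D ↦ DD
  step 2 ⇒ step 3: DDDDAADDDDAA ⇒ DD·DD·DD·DD·BC·BC·DD·DD·DD·DD·BC·BC
    A ↦ BC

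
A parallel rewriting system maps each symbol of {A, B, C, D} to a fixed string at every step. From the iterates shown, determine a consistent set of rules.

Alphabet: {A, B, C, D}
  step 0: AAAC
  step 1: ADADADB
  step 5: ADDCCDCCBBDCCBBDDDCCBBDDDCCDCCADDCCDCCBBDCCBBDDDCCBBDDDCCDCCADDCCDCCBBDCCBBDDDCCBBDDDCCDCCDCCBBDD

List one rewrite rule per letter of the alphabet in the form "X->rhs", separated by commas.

  step 0 ⇒ step 1: AAAC ⇒ AD·AD·AD·B
    A ↦ AD
    C ↦ B
    B ↦ D  (constrained at step 1)
    D ↦ DCC  (constrained at step 1)

A->AD, B->D, C->B, D->DCC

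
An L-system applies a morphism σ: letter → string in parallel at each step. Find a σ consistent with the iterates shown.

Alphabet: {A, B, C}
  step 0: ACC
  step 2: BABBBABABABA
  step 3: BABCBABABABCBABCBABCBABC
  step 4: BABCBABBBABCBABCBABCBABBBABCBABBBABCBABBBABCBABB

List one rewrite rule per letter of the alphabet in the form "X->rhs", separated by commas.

  step 3 ⇒ step 4: BABCBABABABCBABCBABCBABC ⇒ BA·BC·BA·BB·BA·BC·BA·BC·BA·BC·BA·BB·BA·BC·BA·BB·BA·BC·BA·BB·BA·BC·BA·BB
    A ↦ BC
    B ↦ BA
    C ↦ BB

A->BC, B->BA, C->BB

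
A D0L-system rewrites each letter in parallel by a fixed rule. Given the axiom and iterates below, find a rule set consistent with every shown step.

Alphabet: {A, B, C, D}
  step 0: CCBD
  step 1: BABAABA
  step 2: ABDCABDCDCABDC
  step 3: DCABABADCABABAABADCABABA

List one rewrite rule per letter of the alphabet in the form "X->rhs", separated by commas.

A->DC, B->AB, C->BA, D->A

  step 2 ⇒ step 3: ABDCABDCDCABDC ⇒ DC·AB·A·BA·DC·AB·A·BA·A·BA·DC·AB·A·BA
    A ↦ DC
    B ↦ AB
    C ↦ BA
    D ↦ A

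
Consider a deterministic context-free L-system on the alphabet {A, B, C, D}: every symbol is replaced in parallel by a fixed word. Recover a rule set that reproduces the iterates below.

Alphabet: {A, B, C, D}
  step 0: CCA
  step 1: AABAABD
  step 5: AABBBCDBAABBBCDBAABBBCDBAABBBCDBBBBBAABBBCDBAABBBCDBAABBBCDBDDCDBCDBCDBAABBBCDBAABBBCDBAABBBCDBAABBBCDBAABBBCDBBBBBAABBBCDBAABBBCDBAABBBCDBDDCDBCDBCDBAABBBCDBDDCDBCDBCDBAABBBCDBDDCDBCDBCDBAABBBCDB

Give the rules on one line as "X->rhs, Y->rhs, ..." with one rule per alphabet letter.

A->D, B->CDB, C->AAB, D->BB

  step 0 ⇒ step 1: CCA ⇒ AAB·AAB·D
    A ↦ D
    C ↦ AAB
    B ↦ CDB  (constrained at step 1)
    D ↦ BB  (constrained at step 1)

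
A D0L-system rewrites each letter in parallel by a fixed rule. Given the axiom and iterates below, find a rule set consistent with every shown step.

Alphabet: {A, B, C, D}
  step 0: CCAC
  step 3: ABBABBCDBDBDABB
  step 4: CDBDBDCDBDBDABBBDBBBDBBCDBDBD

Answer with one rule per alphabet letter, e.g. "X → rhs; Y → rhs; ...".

  step 3 ⇒ step 4: ABBABBCDBDBDABB ⇒ CD·BD·BD·CD·BD·BD·A·BB·BD·BB·BD·BB·CD·BD·BD
    A ↦ CD
    B ↦ BD
    C ↦ A
    D ↦ BB

A->CD, B->BD, C->A, D->BB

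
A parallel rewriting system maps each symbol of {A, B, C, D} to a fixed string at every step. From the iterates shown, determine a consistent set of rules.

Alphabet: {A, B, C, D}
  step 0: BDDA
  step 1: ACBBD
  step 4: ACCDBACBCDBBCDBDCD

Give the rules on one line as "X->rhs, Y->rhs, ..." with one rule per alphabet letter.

  step 0 ⇒ step 1: BDDA ⇒ AC·B·B·D
    A ↦ D
    B ↦ AC
    D ↦ B
    C ↦ CD  (constrained at step 1)

A->D, B->AC, C->CD, D->B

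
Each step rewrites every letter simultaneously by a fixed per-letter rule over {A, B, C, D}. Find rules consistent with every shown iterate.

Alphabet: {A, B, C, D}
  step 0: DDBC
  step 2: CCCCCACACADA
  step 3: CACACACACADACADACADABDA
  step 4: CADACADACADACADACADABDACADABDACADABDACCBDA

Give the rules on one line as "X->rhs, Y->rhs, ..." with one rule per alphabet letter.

A->DA, B->CC, C->CA, D->B

  step 3 ⇒ step 4: CACACACACADACADACADABDA ⇒ CA·DA·CA·DA·CA·DA·CA·DA·CA·DA·B·DA·CA·DA·B·DA·CA·DA·B·DA·CC·B·DA
    A ↦ DA
    B ↦ CC
    C ↦ CA
    D ↦ B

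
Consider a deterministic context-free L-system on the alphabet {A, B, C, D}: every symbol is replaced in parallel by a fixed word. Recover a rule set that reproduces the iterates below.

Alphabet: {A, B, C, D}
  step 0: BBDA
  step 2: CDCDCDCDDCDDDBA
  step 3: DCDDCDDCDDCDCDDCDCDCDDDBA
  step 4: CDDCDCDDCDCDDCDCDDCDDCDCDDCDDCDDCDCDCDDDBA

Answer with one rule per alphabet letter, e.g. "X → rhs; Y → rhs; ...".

A->BA, B->DD, C->D, D->CD

  step 3 ⇒ step 4: DCDDCDDCDDCDCDDCDCDCDDDBA ⇒ CD·D·CD·CD·D·CD·CD·D·CD·CD·D·CD·D·CD·CD·D·CD·D·CD·D·CD·CD·CD·DD·BA
    A ↦ BA
    B ↦ DD
    C ↦ D
    D ↦ CD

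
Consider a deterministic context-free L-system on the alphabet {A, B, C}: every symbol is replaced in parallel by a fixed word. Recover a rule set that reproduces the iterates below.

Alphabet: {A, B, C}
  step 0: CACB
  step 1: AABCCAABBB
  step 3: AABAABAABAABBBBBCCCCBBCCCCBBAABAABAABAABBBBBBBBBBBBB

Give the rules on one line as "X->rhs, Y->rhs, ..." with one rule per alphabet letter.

A->CC, B->BB, C->AAB

  step 0 ⇒ step 1: CACB ⇒ AAB·CC·AAB·BB
    A ↦ CC
    B ↦ BB
    C ↦ AAB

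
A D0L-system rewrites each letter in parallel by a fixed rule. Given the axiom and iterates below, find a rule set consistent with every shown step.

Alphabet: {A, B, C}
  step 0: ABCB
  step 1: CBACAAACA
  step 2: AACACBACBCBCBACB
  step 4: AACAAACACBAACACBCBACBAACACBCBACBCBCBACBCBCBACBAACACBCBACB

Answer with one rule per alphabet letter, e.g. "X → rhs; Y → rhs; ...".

A->CB, B->ACA, C->A

  step 1 ⇒ step 2: CBACAAACA ⇒ A·ACA·CB·A·CB·CB·CB·A·CB
    A ↦ CB
    B ↦ ACA
    C ↦ A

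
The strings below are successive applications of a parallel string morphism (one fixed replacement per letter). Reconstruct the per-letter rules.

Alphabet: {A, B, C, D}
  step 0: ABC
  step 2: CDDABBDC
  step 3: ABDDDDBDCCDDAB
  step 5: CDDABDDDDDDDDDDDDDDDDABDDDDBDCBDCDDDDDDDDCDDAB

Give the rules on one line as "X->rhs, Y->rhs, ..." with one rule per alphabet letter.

A->BD, B->C, C->AB, D->DD

  step 2 ⇒ step 3: CDDABBDC ⇒ AB·DD·DD·BD·C·C·DD·AB
    A ↦ BD
    B ↦ C
    C ↦ AB
    D ↦ DD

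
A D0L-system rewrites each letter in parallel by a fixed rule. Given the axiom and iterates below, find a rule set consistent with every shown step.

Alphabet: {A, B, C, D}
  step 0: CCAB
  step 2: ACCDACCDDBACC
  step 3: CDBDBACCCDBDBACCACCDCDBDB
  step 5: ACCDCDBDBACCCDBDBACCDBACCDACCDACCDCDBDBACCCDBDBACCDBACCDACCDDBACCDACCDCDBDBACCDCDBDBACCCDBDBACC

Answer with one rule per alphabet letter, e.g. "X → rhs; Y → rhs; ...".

A->C, B->D, C->DB, D->ACC

  step 2 ⇒ step 3: ACCDACCDDBACC ⇒ C·DB·DB·ACC·C·DB·DB·ACC·ACC·D·C·DB·DB
    A ↦ C
    B ↦ D
    C ↦ DB
    D ↦ ACC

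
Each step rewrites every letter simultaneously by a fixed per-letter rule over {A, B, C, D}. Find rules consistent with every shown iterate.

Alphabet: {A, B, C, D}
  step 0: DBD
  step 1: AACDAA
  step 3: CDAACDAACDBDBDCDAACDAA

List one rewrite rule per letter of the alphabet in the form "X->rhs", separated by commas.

A->BD, B->CD, C->B, D->AA

  step 0 ⇒ step 1: DBD ⇒ AA·CD·AA
    B ↦ CD
    D ↦ AA
    A ↦ BD  (constrained at step 1)
    C ↦ B  (constrained at step 1)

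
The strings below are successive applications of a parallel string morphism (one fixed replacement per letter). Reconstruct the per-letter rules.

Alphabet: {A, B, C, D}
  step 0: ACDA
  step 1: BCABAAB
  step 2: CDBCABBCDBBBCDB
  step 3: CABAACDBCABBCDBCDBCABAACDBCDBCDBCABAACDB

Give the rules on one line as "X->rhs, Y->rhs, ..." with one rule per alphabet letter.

  step 2 ⇒ step 3: CDBCABBCDBBBCDB ⇒ CAB·AA·CDB·CAB·B·CDB·CDB·CAB·AA·CDB·CDB·CDB·CAB·AA·CDB
    A ↦ B
    B ↦ CDB
    C ↦ CAB
    D ↦ AA

A->B, B->CDB, C->CAB, D->AA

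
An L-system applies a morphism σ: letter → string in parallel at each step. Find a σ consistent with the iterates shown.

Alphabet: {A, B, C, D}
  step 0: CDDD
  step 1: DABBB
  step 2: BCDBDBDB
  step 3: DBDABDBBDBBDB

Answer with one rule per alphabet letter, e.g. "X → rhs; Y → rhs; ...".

  step 2 ⇒ step 3: BCDBDBDB ⇒ DB·DA·B·DB·B·DB·B·DB
    B ↦ DB
    C ↦ DA
    D ↦ B
  step 1 ⇒ step 2: DABBB ⇒ B·C·DB·DB·DB
    A ↦ C

A->C, B->DB, C->DA, D->B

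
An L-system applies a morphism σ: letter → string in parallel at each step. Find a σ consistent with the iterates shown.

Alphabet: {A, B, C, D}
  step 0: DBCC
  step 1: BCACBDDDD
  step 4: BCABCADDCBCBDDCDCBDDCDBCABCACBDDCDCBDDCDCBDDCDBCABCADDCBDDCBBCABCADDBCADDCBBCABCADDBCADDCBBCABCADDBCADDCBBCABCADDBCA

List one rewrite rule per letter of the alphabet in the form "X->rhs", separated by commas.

A->CD, B->CB, C->DD, D->BCA

  step 0 ⇒ step 1: DBCC ⇒ BCA·CB·DD·DD
    B ↦ CB
    C ↦ DD
    D ↦ BCA
    A ↦ CD  (constrained at step 1)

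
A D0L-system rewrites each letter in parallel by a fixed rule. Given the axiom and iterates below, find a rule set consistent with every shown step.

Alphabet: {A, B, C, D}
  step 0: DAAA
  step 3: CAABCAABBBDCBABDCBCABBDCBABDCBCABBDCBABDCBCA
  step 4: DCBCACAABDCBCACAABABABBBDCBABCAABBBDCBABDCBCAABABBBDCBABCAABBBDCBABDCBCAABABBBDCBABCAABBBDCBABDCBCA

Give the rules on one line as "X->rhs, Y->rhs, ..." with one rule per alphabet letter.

  step 3 ⇒ step 4: CAABCAABBBDCBABDCBCABBDCBABDCBCABBDCBABDCBCA ⇒ DCB·CA·CA·AB·DCB·CA·CA·AB·AB·AB·BB·DCB·AB·CA·AB·BB·DCB·AB·DCB·CA·AB·AB·BB·DCB·AB·CA·AB·BB·DCB·AB·DCB·CA·AB·AB·BB·DCB·AB·CA·AB·BB·DCB·AB·DCB·CA
    A ↦ CA
    B ↦ AB
    C ↦ DCB
    D ↦ BB

A->CA, B->AB, C->DCB, D->BB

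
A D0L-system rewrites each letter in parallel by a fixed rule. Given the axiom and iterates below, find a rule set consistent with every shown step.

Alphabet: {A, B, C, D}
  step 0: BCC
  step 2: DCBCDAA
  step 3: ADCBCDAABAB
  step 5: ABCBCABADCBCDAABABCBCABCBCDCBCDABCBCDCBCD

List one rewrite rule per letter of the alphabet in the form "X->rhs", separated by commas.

A->AB, B->CBC, C->D, D->A

  step 2 ⇒ step 3: DCBCDAA ⇒ A·D·CBC·D·A·AB·AB
    A ↦ AB
    B ↦ CBC
    C ↦ D
    D ↦ A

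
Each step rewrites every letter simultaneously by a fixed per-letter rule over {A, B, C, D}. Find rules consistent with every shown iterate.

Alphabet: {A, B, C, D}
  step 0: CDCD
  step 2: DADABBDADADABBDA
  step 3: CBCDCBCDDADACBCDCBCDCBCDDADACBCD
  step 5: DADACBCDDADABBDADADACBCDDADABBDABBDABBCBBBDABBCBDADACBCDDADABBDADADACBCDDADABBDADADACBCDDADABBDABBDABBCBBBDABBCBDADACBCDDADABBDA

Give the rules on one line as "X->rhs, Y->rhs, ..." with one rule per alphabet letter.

A->CD, B->DA, C->BB, D->CB

  step 2 ⇒ step 3: DADABBDADADABBDA ⇒ CB·CD·CB·CD·DA·DA·CB·CD·CB·CD·CB·CD·DA·DA·CB·CD
    A ↦ CD
    B ↦ DA
    D ↦ CB
    C ↦ BB  (constrained at step 0)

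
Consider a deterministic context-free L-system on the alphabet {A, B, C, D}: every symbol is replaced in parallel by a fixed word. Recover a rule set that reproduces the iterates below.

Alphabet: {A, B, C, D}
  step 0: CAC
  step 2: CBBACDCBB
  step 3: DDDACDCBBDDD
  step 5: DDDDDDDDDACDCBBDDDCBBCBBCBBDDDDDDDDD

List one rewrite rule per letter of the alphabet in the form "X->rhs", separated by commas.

  step 2 ⇒ step 3: CBBACDCBB ⇒ D·D·D·AC·D·CBB·D·D·D
    A ↦ AC
    B ↦ D
    C ↦ D
    D ↦ CBB

A->AC, B->D, C->D, D->CBB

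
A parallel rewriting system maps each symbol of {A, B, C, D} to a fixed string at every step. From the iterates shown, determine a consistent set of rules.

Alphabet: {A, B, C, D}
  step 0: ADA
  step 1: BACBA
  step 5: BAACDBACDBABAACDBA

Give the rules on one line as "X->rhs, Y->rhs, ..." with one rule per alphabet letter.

  step 0 ⇒ step 1: ADA ⇒ BA·C·BA
    A ↦ BA
    D ↦ C
    B ↦ D  (constrained at step 1)
    C ↦ A  (constrained at step 1)

A->BA, B->D, C->A, D->C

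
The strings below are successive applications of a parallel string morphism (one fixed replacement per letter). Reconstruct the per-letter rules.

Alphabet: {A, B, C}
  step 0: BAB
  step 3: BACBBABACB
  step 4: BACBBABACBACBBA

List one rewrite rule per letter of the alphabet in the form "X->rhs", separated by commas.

  step 3 ⇒ step 4: BACBBABACB ⇒ BA·C·B·BA·BA·C·BA·C·B·BA
    A ↦ C
    B ↦ BA
    C ↦ B

A->C, B->BA, C->B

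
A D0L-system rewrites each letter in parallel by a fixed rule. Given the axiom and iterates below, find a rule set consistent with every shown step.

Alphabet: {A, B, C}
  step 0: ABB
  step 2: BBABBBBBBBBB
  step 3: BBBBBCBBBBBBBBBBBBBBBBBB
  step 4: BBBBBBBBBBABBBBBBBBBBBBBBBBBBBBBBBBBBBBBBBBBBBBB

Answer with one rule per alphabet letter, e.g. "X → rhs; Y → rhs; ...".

  step 3 ⇒ step 4: BBBBBCBBBBBBBBBBBBBBBBBB ⇒ BB·BB·BB·BB·BB·AB·BB·BB·BB·BB·BB·BB·BB·BB·BB·BB·BB·BB·BB·BB·BB·BB·BB·BB
    B ↦ BB
    C ↦ AB
  step 2 ⇒ step 3: BBABBBBBBBBB ⇒ BB·BB·BC·BB·BB·BB·BB·BB·BB·BB·BB·BB
    A ↦ BC

A->BC, B->BB, C->AB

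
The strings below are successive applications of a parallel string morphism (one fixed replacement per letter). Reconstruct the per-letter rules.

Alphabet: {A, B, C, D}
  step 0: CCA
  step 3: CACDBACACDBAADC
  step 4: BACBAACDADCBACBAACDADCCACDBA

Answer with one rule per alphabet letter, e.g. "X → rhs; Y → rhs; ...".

  step 3 ⇒ step 4: CACDBACACDBAADC ⇒ BA·C·BA·ACD·AD·C·BA·C·BA·ACD·AD·C·C·ACD·BA
    A ↦ C
    B ↦ AD
    C ↦ BA
    D ↦ ACD

A->C, B->AD, C->BA, D->ACD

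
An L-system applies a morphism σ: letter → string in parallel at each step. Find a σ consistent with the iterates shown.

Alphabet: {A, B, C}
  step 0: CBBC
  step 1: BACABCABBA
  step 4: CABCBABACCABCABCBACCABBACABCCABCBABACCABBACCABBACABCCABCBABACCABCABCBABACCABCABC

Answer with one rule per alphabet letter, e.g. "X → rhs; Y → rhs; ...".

  step 0 ⇒ step 1: CBBC ⇒ BA·CAB·CAB·BA
    B ↦ CAB
    C ↦ BA
    A ↦ C  (constrained at step 1)

A->C, B->CAB, C->BA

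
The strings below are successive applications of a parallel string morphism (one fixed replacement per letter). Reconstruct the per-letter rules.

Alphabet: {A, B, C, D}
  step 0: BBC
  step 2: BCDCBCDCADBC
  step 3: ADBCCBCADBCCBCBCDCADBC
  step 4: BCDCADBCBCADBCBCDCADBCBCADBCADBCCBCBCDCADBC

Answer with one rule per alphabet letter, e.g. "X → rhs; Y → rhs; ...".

  step 3 ⇒ step 4: ADBCCBCADBCCBCBCDCADBC ⇒ BCD·C·AD·BC·BC·AD·BC·BCD·C·AD·BC·BC·AD·BC·AD·BC·C·BC·BCD·C·AD·BC
    A ↦ BCD
    B ↦ AD
    C ↦ BC
    D ↦ C

A->BCD, B->AD, C->BC, D->C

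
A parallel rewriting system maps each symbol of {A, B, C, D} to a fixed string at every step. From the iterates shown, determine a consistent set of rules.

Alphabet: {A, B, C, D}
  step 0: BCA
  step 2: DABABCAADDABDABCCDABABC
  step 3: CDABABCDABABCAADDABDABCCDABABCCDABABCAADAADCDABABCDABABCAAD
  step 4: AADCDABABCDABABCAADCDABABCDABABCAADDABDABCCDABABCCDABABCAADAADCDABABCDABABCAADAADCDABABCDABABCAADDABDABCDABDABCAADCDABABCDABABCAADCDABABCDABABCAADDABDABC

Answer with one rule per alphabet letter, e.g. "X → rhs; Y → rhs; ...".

A->DAB, B->ABC, C->AAD, D->C

  step 3 ⇒ step 4: CDABABCDABABCAADDABDABCCDABABCCDABABCAADAADCDABABCDABABCAAD ⇒ AAD·C·DAB·ABC·DAB·ABC·AAD·C·DAB·ABC·DAB·ABC·AAD·DAB·DAB·C·C·DAB·ABC·C·DAB·ABC·AAD·AAD·C·DAB·ABC·DAB·ABC·AAD·AAD·C·DAB·ABC·DAB·ABC·AAD·DAB·DAB·C·DAB·DAB·C·AAD·C·DAB·ABC·DAB·ABC·AAD·C·DAB·ABC·DAB·ABC·AAD·DAB·DAB·C
    A ↦ DAB
    B ↦ ABC
    C ↦ AAD
    D ↦ C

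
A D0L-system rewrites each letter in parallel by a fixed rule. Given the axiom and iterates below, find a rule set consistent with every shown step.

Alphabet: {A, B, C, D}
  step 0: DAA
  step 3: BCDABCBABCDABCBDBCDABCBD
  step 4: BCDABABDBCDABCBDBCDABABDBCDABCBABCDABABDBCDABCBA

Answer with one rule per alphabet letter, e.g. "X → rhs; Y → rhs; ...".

  step 3 ⇒ step 4: BCDABCBABCDABCBDBCDABCBD ⇒ BC·DA·BA·BD·BC·DA·BC·BD·BC·DA·BA·BD·BC·DA·BC·BA·BC·DA·BA·BD·BC·DA·BC·BA
    A ↦ BD
    B ↦ BC
    C ↦ DA
    D ↦ BA

A->BD, B->BC, C->DA, D->BA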